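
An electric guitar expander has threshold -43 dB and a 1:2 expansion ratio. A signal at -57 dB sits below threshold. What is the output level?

-71 dB

Below threshold, a 1:2 expander applies gain = (2−1)×(T − x) of attenuation.
(2−1) × 14 = 14 dB, so output = -57 − 14 = -71 dB.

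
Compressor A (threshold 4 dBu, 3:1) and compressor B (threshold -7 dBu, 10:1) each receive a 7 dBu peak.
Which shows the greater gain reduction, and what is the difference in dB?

B, by 10.6 dB

A: GR = 3 − 3/3 = 2 dB.
B: GR = 14 − 14/10 = 12.6 dB.
B applies 10.6 dB more gain reduction.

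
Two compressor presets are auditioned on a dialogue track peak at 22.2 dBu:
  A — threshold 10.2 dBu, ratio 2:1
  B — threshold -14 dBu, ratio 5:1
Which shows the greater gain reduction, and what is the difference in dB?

A: GR = 12 − 12/2 = 6 dB.
B: GR = 36.2 − 36.2/5 = 28.96 dB.
Difference: 22.96 dB in favour of B.

B, by 22.96 dB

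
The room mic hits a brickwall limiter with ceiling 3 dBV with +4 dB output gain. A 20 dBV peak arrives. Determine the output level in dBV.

A brickwall limiter is an ∞:1 compressor: any input above the ceiling is clamped to 3 dBV.
Output gain then adds 4 dB: 3 + 4 = 7 dBV.

7 dBV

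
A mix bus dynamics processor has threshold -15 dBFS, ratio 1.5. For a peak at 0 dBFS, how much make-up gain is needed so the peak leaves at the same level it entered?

Overshoot 15 dB → 15/1.5 = 10 dB after compression, so the compressed level is -15 + 10 = -5 dBFS.
Make-up = target − compressed = 0 − (-5) = 5 dB.

5 dB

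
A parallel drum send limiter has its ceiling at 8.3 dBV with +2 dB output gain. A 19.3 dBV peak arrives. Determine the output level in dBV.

The limiter clamps the peak to its 8.3 dBV ceiling.
Output gain then adds 2 dB: 8.3 + 2 = 10.3 dBV.

10.3 dBV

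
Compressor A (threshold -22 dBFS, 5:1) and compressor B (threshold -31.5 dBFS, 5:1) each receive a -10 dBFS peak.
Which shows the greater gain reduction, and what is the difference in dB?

B, by 7.6 dB

A: GR = 12 − 12/5 = 9.6 dB.
B: GR = 21.5 − 21.5/5 = 17.2 dB.
B reduces 7.6 dB more.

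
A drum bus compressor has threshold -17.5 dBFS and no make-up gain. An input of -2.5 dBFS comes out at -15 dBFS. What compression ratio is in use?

6:1

Input overshoot = -2.5 − (-17.5) = 15 dB; output overshoot = -15 − (-17.5) = 2.5 dB.
Ratio = 15 / 2.5 = 6.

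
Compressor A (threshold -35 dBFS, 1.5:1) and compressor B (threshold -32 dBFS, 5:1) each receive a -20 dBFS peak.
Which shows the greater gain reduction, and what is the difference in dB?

A: GR = 15 − 15/1.5 = 5 dB.
B: GR = 12 − 12/5 = 9.6 dB.
Difference: 4.6 dB in favour of B.

B, by 4.6 dB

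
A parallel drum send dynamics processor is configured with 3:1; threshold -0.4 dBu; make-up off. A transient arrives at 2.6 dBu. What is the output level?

0.6 dBu

2.6 dBu sits 3 dB over threshold.
The 3 dB excess becomes 1 dB after 3:1 reduction.
Output = -0.4 + 1 = 0.6 dBu.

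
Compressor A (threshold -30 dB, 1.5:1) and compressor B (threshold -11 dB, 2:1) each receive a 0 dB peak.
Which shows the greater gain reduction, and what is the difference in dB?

A: 30 dB over, compressed to 20 dB over, so 10 dB of GR.
B: 11 dB over, compressed to 5.5 dB over, so 5.5 dB of GR.
A applies 4.5 dB more gain reduction.

A, by 4.5 dB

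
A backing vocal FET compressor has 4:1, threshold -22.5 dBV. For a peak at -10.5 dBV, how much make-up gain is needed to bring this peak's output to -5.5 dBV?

Overshoot 12 dB → 12/4 = 3 dB after compression, so the compressed level is -22.5 + 3 = -19.5 dBV.
Make-up = target − compressed = -5.5 − (-19.5) = 14 dB.

14 dB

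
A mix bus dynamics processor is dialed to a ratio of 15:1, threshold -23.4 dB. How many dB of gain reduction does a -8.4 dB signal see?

14 dB

Overshoot = -8.4 − (-23.4) = 15 dB.
After 15:1 compression the overshoot becomes 15/15 = 1 dB.
GR = overshoot in − overshoot out = 15 − 1 = 14 dB.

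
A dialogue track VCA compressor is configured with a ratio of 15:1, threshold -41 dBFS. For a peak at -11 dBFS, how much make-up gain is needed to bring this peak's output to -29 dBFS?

10 dB

Without make-up, output = threshold + overshoot/15 = -41 + 2 = -39 dBFS.
Gap to target: 10 dB.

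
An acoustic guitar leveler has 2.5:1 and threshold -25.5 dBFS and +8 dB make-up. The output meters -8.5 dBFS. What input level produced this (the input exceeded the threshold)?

-3 dBFS

Before make-up, the level was -8.5 − 8 = -16.5 dBFS.
The compressed level sits -16.5 − (-25.5) = 9 dB over threshold.
Input overshoot = R × output overshoot = 22.5 dB → input = -25.5 + 22.5 = -3 dBFS.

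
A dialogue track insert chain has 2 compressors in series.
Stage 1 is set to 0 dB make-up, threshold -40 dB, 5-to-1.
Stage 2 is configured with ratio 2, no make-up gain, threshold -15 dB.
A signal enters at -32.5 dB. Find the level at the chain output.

Stage 1: -32.5 dB is 7.5 dB over -40 dB; at 5:1 that becomes 1.5 dB over, giving -38.5 dB.
Stage 2: below threshold (-38.5 ≤ -15); passes unchanged; output -38.5 dB.

-38.5 dB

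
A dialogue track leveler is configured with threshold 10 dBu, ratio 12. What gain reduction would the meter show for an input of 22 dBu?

11 dB

22 dBu exceeds the threshold by 12 dB.
A 12:1 ratio leaves 1 dB of that excess.
So the signal is attenuated by 12 − 1 = 11 dB.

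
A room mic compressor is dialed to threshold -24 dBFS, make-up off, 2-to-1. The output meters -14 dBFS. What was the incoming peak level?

Post-compression overshoot = -14 − (-24) = 10 dB.
Input overshoot = R × output overshoot = 20 dB → input = -24 + 20 = -4 dBFS.

-4 dBFS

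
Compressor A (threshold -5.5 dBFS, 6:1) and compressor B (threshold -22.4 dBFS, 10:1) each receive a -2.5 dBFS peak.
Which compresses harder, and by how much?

A: GR = 3 − 3/6 = 2.5 dB.
B: GR = 19.9 − 19.9/10 = 17.91 dB.
Difference: 15.41 dB in favour of B.

B, by 15.41 dB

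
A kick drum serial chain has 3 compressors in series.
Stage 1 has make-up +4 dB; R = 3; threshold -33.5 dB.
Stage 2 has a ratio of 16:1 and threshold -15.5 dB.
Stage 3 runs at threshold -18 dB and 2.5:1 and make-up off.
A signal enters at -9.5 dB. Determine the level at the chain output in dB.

-21.5 dB

Stage 1: 24 dB above -33.5 dB, reduced 3:1 to 8 dB above → -25.5 dB; +4 dB make-up → -21.5 dB.
Stage 2: below threshold (-21.5 ≤ -15.5); passes unchanged; output -21.5 dB.
Stage 3: -21.5 dB ≤ -18 dB, so stage 3 doesn't engage; output -21.5 dB.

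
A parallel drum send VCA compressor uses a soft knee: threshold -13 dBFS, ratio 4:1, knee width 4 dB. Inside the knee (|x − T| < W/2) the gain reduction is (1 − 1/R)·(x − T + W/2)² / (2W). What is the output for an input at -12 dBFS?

-12.84375 dBFS

x − T + W/2 = -12 − (-13) + 2 = 3.
GR = (1 − 1/4) × 3² / 8 = 0.75 × 9 / 8 = 0.84375 dB.
Output = -12 − 0.84375 = -12.84375 dBFS.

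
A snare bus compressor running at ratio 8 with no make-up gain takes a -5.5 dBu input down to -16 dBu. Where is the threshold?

-17.5 dBu

Input is 12 dB above T (since output overshoot × R = input overshoot: (-16 − T)·8 = -5.5 − T gives T = -17.5 dBu).
Check: -17.5 + (-5.5 − (-17.5))/8 = -17.5 + 1.5 = -16 dBu. ✓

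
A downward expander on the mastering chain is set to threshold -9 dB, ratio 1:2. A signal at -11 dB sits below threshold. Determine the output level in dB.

-13 dB

Below threshold, a 1:2 expander applies gain = (2−1)×(T − x) of attenuation.
(2−1) × 2 = 2 dB, so output = -11 − 2 = -13 dB.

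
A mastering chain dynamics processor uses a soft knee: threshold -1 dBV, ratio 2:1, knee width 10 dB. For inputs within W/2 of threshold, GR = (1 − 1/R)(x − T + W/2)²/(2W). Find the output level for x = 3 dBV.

x − T + W/2 = 3 − (-1) + 5 = 9.
GR = (1 − 1/2) × 9² / 20 = 0.5 × 81 / 20 = 2.025 dB.
Output = 3 − 2.025 = 0.975 dBV.

0.975 dBV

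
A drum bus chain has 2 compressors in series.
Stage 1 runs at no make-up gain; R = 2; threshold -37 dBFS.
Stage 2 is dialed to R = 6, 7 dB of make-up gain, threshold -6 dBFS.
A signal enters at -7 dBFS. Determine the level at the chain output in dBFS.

Stage 1: 30 dB above -37 dBFS, reduced 2:1 to 15 dB above → -22 dBFS.
Stage 2: below threshold (-22 ≤ -6); passes unchanged; make-up brings it to -15 dBFS.

-15 dBFS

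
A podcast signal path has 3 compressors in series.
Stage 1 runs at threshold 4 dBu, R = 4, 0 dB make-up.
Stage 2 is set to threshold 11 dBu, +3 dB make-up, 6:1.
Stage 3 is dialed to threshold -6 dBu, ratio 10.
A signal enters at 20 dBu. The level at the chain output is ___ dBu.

Stage 1: overshoot 16 dB → 16/4 = 4 dB → 8 dBu.
Stage 2: 8 dBu ≤ 11 dBu, so stage 2 doesn't engage; make-up brings it to 11 dBu.
Stage 3: 11 dBu is 17 dB over -6 dBu; at 10:1 that becomes 1.7 dB over, giving -4.3 dBu.

-4.3 dBu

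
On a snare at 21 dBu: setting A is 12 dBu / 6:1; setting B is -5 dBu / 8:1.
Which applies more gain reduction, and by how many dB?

B, by 15.25 dB

A: overshoot 9 dB → output overshoot 1.5 dB → GR 7.5 dB.
B: overshoot 26 dB → output overshoot 3.25 dB → GR 22.75 dB.
B reduces 15.25 dB more.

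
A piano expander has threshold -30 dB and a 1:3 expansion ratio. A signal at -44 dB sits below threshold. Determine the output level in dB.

The input is 14 dB below the -30 dB threshold.
A 1:3 expander multiplies undershoot by 3: 14 × 3 = 42 dB below threshold.
Output = -30 − 42 = -72 dB.

-72 dB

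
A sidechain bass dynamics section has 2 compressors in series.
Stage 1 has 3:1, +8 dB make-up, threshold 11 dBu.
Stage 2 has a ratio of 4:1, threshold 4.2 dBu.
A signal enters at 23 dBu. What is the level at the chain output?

Stage 1: 12 dB above 11 dBu, reduced 3:1 to 4 dB above → 15 dBu; +8 dB make-up → 23 dBu.
Stage 2: 18.8 dB above 4.2 dBu, reduced 4:1 to 4.7 dB above → 8.9 dBu.

8.9 dBu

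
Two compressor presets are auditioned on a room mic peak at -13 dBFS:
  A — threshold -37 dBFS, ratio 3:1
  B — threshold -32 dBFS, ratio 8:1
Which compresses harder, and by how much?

B, by 0.625 dB

A: GR = 24 − 24/3 = 16 dB.
B: GR = 19 − 19/8 = 16.625 dB.
Difference: 0.625 dB in favour of B.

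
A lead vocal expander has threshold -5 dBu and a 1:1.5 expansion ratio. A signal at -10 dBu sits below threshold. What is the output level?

Below threshold, a 1:1.5 expander applies gain = (1.5−1)×(T − x) of attenuation.
(1.5−1) × 5 = 2.5 dB, so output = -10 − 2.5 = -12.5 dBu.

-12.5 dBu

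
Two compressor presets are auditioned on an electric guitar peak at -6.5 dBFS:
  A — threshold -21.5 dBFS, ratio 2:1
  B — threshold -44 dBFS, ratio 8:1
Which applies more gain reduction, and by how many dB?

B, by 25.3125 dB

A: 15 dB over, compressed to 7.5 dB over, so 7.5 dB of GR.
B: 37.5 dB over, compressed to 4.6875 dB over, so 32.8125 dB of GR.
Difference: 25.3125 dB in favour of B.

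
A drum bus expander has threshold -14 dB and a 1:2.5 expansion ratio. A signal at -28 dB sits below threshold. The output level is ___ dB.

-49 dB

Undershoot = (-14) − (-28) = 14 dB.
At 1:2.5, that expands to 35 dB under threshold.
Output = -14 − 35 = -49 dB.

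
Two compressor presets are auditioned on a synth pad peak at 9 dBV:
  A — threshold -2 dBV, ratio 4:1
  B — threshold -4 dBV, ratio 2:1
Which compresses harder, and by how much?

A: 11 dB over, compressed to 2.75 dB over, so 8.25 dB of GR.
B: 13 dB over, compressed to 6.5 dB over, so 6.5 dB of GR.
A applies 1.75 dB more gain reduction.

A, by 1.75 dB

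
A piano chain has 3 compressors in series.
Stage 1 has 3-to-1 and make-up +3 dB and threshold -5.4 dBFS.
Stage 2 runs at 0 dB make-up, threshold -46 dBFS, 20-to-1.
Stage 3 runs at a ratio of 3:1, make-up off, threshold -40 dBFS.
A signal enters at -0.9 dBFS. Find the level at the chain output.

-43.745 dBFS

Stage 1: overshoot 4.5 dB → 4.5/3 = 1.5 dB → -3.9 dBFS; +3 dB make-up → -0.9 dBFS.
Stage 2: overshoot 45.1 dB → 45.1/20 = 2.255 dB → -43.745 dBFS.
Stage 3: -43.745 dBFS ≤ -40 dBFS, so stage 3 doesn't engage; output -43.745 dBFS.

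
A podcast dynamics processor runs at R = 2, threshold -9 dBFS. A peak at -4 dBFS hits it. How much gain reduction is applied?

-4 dBFS exceeds the threshold by 5 dB.
After 2:1 compression the overshoot becomes 5/2 = 2.5 dB.
So the signal is attenuated by 5 − 2.5 = 2.5 dB.

2.5 dB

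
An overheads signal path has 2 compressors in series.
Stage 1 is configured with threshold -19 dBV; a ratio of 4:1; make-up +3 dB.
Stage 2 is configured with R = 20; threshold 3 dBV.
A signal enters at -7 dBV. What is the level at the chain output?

Stage 1: overshoot 12 dB → 12/4 = 3 dB → -16 dBV; +3 dB make-up → -13 dBV.
Stage 2: -13 dBV is at or below the 3 dBV threshold — no compression; output -13 dBV.

-13 dBV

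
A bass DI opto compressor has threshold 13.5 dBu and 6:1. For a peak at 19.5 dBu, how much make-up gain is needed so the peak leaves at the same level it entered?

The peak compresses to 13.5 + 6/6 = 14.5 dBu.
To reach 19.5 dBu requires 19.5 − 14.5 = 5 dB of make-up.

5 dB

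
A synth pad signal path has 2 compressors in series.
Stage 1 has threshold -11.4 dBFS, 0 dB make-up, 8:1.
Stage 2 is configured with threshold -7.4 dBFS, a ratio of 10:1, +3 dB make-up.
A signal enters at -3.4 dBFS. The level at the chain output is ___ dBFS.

Stage 1: 8 dB above -11.4 dBFS, reduced 8:1 to 1 dB above → -10.4 dBFS.
Stage 2: -10.4 dBFS is at or below the -7.4 dBFS threshold — no compression; make-up brings it to -7.4 dBFS.

-7.4 dBFS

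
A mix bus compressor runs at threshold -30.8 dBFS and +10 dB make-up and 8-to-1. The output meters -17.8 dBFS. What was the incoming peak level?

Before make-up, the level was -17.8 − 10 = -27.8 dBFS.
The compressed level sits -27.8 − (-30.8) = 3 dB over threshold.
Input overshoot = R × output overshoot = 24 dB → input = -30.8 + 24 = -6.8 dBFS.

-6.8 dBFS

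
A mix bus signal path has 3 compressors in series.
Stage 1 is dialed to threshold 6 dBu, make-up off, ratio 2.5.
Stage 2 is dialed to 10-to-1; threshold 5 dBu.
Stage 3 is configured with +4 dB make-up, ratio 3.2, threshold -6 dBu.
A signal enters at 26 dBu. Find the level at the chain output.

Stage 1: 26 dBu is 20 dB over 6 dBu; at 2.5:1 that becomes 8 dB over, giving 14 dBu.
Stage 2: 14 dBu is 9 dB over 5 dBu; at 10:1 that becomes 0.9 dB over, giving 5.9 dBu.
Stage 3: 11.9 dB above -6 dBu, reduced 3.2:1 to 3.71875 dB above → -2.28125 dBu; +4 dB make-up → 1.71875 dBu.

1.71875 dBu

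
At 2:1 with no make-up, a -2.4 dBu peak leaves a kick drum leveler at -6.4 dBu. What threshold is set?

Gain reduction = -2.4 − (-6.4) = 4 dB; output overshoot = GR / (R − 1) = 4 / 1 = 4 dB.
Threshold = output − output overshoot = -6.4 − 4 = -10.4 dBu.

-10.4 dBu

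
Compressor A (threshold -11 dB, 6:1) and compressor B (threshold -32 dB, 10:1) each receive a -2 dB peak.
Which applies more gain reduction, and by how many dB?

B, by 19.5 dB

A: GR = 9 − 9/6 = 7.5 dB.
B: GR = 30 − 30/10 = 27 dB.
B applies 19.5 dB more gain reduction.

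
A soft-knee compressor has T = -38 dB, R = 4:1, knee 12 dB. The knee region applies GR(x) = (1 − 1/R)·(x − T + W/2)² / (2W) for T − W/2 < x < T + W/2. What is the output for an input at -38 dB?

x − T + W/2 = -38 − (-38) + 6 = 6.
GR = (1 − 1/4) × 6² / 24 = 0.75 × 36 / 24 = 1.125 dB.
Output = -38 − 1.125 = -39.125 dB.

-39.125 dB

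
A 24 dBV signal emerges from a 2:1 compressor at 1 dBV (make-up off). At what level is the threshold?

Gain reduction = 24 − 1 = 23 dB; output overshoot = GR / (R − 1) = 23 / 1 = 23 dB.
Threshold = output − output overshoot = 1 − 23 = -22 dBV.

-22 dBV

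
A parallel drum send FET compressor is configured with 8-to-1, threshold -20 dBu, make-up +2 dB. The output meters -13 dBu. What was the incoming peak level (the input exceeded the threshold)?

20 dBu

Stripping the +2 dB make-up gives -15 dBu at the gain stage.
Post-compression overshoot = -15 − (-20) = 5 dB.
Before 8:1 compression the overshoot was 5 × 8 = 40 dB, so input = -20 + 40 = 20 dBu.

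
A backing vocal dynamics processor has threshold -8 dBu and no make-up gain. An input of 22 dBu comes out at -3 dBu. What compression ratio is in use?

6:1

Input overshoot = 22 − (-8) = 30 dB; output overshoot = -3 − (-8) = 5 dB.
Ratio = 30 / 5 = 6.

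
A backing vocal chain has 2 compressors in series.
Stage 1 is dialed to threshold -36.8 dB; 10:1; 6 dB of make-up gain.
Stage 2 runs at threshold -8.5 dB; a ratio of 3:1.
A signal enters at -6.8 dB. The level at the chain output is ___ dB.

Stage 1: 30 dB above -36.8 dB, reduced 10:1 to 3 dB above → -33.8 dB; +6 dB make-up → -27.8 dB.
Stage 2: below threshold (-27.8 ≤ -8.5); passes unchanged; output -27.8 dB.

-27.8 dB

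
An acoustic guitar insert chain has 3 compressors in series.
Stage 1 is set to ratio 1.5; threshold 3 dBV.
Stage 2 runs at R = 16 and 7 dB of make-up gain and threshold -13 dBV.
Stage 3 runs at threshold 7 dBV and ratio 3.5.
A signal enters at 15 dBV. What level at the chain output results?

Stage 1: 15 dBV is 12 dB over 3 dBV; at 1.5:1 that becomes 8 dB over, giving 11 dBV.
Stage 2: 11 dBV is 24 dB over -13 dBV; at 16:1 that becomes 1.5 dB over, giving -11.5 dBV; +7 dB make-up → -4.5 dBV.
Stage 3: -4.5 dBV is at or below the 7 dBV threshold — no compression; output -4.5 dBV.

-4.5 dBV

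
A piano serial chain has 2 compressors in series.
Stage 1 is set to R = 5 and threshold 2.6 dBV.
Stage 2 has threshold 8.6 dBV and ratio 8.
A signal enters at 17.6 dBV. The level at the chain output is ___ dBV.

5.6 dBV

Stage 1: 15 dB above 2.6 dBV, reduced 5:1 to 3 dB above → 5.6 dBV.
Stage 2: below threshold (5.6 ≤ 8.6); passes unchanged; output 5.6 dBV.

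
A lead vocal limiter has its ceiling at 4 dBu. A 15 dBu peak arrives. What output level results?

The limiter clamps the peak to its 4 dBu ceiling.

4 dBu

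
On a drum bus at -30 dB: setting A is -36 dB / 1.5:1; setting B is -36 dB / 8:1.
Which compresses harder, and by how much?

B, by 3.25 dB

A: GR = 6 − 6/1.5 = 2 dB.
B: GR = 6 − 6/8 = 5.25 dB.
B applies 3.25 dB more gain reduction.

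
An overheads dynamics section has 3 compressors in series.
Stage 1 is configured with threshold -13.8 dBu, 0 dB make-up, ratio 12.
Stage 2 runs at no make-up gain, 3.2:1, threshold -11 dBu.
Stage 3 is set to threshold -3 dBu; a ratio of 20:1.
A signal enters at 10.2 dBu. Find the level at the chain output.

-11.8 dBu

Stage 1: 24 dB above -13.8 dBu, reduced 12:1 to 2 dB above → -11.8 dBu.
Stage 2: -11.8 dBu is at or below the -11 dBu threshold — no compression; output -11.8 dBu.
Stage 3: below threshold (-11.8 ≤ -3); passes unchanged; output -11.8 dBu.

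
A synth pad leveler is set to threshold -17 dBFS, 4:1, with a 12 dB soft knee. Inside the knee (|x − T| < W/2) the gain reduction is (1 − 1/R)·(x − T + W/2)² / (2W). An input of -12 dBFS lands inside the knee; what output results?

x − T + W/2 = -12 − (-17) + 6 = 11.
GR = (1 − 1/4) × 11² / 24 = 0.75 × 121 / 24 = 3.78125 dB.
Output = -12 − 3.78125 = -15.78125 dBFS.

-15.78125 dBFS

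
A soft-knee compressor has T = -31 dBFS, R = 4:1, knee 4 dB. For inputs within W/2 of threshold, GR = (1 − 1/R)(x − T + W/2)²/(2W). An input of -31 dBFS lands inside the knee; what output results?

x − T + W/2 = -31 − (-31) + 2 = 2.
GR = (1 − 1/4) × 2² / 8 = 0.75 × 4 / 8 = 0.375 dB.
Output = -31 − 0.375 = -31.375 dBFS.

-31.375 dBFS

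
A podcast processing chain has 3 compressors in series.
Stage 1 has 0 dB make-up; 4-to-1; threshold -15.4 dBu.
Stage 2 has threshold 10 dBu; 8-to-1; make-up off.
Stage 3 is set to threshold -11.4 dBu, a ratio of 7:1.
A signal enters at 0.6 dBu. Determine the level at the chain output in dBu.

Stage 1: 0.6 dBu is 16 dB over -15.4 dBu; at 4:1 that becomes 4 dB over, giving -11.4 dBu.
Stage 2: -11.4 dBu ≤ 10 dBu, so stage 2 doesn't engage; output -11.4 dBu.
Stage 3: below threshold (-11.4 ≤ -11.4); passes unchanged; output -11.4 dBu.

-11.4 dBu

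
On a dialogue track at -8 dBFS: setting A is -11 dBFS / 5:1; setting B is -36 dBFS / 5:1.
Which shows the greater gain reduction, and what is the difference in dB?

B, by 20 dB

A: 3 dB over, compressed to 0.6 dB over, so 2.4 dB of GR.
B: 28 dB over, compressed to 5.6 dB over, so 22.4 dB of GR.
Difference: 20 dB in favour of B.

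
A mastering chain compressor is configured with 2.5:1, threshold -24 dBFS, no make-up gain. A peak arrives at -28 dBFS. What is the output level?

-28 dBFS is 4 dB below the -24 dBFS threshold, so no gain reduction is applied.
Output = input = -28 dBFS.

-28 dBFS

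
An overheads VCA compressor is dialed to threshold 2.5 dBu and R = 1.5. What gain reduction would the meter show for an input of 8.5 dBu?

The signal is 6 dB above threshold.
A 1.5:1 ratio leaves 4 dB of that excess.
GR = overshoot in − overshoot out = 6 − 4 = 2 dB.

2 dB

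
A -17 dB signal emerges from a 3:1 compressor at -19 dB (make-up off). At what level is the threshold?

Gain reduction = -17 − (-19) = 2 dB; output overshoot = GR / (R − 1) = 2 / 2 = 1 dB.
Threshold = output − output overshoot = -19 − 1 = -20 dB.

-20 dB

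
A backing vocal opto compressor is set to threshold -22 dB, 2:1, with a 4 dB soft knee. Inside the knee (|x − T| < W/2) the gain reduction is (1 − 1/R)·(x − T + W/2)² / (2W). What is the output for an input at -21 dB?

-21.5625 dB

x − T + W/2 = -21 − (-22) + 2 = 3.
GR = (1 − 1/2) × 3² / 8 = 0.5 × 9 / 8 = 0.5625 dB.
Output = -21 − 0.5625 = -21.5625 dB.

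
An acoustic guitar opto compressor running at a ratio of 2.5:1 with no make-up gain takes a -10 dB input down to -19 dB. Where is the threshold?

Gain reduction = -10 − (-19) = 9 dB; output overshoot = GR / (R − 1) = 9 / 1.5 = 6 dB.
Threshold = output − output overshoot = -19 − 6 = -25 dB.

-25 dB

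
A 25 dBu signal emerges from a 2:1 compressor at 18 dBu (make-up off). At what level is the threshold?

Gain reduction = 25 − 18 = 7 dB; output overshoot = GR / (R − 1) = 7 / 1 = 7 dB.
Threshold = output − output overshoot = 18 − 7 = 11 dBu.

11 dBu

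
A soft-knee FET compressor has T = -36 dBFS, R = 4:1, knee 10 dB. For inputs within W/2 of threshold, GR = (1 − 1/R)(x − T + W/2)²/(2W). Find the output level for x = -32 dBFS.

-35.0375 dBFS

x − T + W/2 = -32 − (-36) + 5 = 9.
GR = (1 − 1/4) × 9² / 20 = 0.75 × 81 / 20 = 3.0375 dB.
Output = -32 − 3.0375 = -35.0375 dBFS.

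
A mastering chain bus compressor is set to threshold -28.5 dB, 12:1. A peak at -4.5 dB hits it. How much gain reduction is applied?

22 dB

Overshoot = -4.5 − (-28.5) = 24 dB.
At 12:1, output sits 24/12 = 2 dB above threshold.
Gain reduction = 24 − 2 = 22 dB.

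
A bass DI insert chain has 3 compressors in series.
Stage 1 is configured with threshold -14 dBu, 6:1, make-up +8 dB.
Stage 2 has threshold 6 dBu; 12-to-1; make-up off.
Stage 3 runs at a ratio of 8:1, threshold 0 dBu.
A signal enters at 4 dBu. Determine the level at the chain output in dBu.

Stage 1: 18 dB above -14 dBu, reduced 6:1 to 3 dB above → -11 dBu; +8 dB make-up → -3 dBu.
Stage 2: -3 dBu is at or below the 6 dBu threshold — no compression; output -3 dBu.
Stage 3: -3 dBu ≤ 0 dBu, so stage 3 doesn't engage; output -3 dBu.

-3 dBu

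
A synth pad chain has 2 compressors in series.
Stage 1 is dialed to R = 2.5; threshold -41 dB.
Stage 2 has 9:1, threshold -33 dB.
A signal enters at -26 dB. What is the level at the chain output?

Stage 1: -26 dB is 15 dB over -41 dB; at 2.5:1 that becomes 6 dB over, giving -35 dB.
Stage 2: -35 dB ≤ -33 dB, so stage 2 doesn't engage; output -35 dB.

-35 dB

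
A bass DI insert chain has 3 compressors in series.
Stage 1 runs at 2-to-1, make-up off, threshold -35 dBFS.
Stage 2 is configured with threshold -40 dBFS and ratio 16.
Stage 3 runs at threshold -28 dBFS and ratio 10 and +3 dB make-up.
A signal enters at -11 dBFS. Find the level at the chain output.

Stage 1: overshoot 24 dB → 24/2 = 12 dB → -23 dBFS.
Stage 2: 17 dB above -40 dBFS, reduced 16:1 to 1.0625 dB above → -38.9375 dBFS.
Stage 3: below threshold (-38.9375 ≤ -28); passes unchanged; make-up brings it to -35.9375 dBFS.

-35.9375 dBFS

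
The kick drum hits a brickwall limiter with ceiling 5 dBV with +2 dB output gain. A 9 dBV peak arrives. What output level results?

At ∞:1, everything above 5 dBV is held at the ceiling.
Output gain then adds 2 dB: 5 + 2 = 7 dBV.

7 dBV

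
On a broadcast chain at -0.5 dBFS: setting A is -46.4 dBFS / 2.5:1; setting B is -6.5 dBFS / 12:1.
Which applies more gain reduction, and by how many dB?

A, by 22.04 dB

A: 45.9 dB over, compressed to 18.36 dB over, so 27.54 dB of GR.
B: 6 dB over, compressed to 0.5 dB over, so 5.5 dB of GR.
Difference: 22.04 dB in favour of A.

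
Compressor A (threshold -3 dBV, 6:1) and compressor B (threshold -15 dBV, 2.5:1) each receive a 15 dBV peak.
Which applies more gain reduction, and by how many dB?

B, by 3 dB

A: GR = 18 − 18/6 = 15 dB.
B: GR = 30 − 30/2.5 = 18 dB.
Difference: 3 dB in favour of B.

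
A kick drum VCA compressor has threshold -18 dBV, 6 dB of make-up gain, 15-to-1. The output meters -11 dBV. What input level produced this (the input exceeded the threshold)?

Remove make-up: -11 − 6 = -17 dBV.
That's 1 dB above the -18 dBV threshold.
Before 15:1 compression the overshoot was 1 × 15 = 15 dB, so input = -18 + 15 = -3 dBV.

-3 dBV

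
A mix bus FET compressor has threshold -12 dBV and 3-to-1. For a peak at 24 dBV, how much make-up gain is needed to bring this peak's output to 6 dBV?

6 dB

Overshoot 36 dB → 36/3 = 12 dB after compression, so the compressed level is -12 + 12 = 0 dBV.
Make-up = target − compressed = 6 − 0 = 6 dB.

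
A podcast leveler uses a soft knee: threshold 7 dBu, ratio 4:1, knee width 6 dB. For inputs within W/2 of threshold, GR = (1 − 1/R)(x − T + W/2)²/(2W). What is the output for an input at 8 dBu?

7 dBu

x − T + W/2 = 8 − 7 + 3 = 4.
GR = (1 − 1/4) × 4² / 12 = 0.75 × 16 / 12 = 1 dB.
Output = 8 − 1 = 7 dBu.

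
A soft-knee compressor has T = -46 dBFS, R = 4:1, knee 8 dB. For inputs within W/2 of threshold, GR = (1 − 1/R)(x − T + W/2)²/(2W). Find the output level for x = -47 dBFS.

-47.421875 dBFS

x − T + W/2 = -47 − (-46) + 4 = 3.
GR = (1 − 1/4) × 3² / 16 = 0.75 × 9 / 16 = 0.421875 dB.
Output = -47 − 0.421875 = -47.421875 dBFS.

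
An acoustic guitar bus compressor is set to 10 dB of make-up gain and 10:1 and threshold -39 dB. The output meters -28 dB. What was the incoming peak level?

Remove make-up: -28 − 10 = -38 dB.
That's 1 dB above the -39 dB threshold.
Input overshoot = R × output overshoot = 10 dB → input = -39 + 10 = -29 dB.

-29 dB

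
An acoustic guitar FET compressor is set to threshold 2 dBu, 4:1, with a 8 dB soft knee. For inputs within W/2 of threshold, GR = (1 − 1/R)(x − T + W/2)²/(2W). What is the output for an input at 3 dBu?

1.828125 dBu

x − T + W/2 = 3 − 2 + 4 = 5.
GR = (1 − 1/4) × 5² / 16 = 0.75 × 25 / 16 = 1.171875 dB.
Output = 3 − 1.171875 = 1.828125 dBu.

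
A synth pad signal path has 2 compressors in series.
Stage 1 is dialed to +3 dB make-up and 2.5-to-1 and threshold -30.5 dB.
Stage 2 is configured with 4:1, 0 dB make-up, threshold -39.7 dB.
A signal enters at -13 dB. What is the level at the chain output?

Stage 1: -13 dB is 17.5 dB over -30.5 dB; at 2.5:1 that becomes 7 dB over, giving -23.5 dB; +3 dB make-up → -20.5 dB.
Stage 2: overshoot 19.2 dB → 19.2/4 = 4.8 dB → -34.9 dB.

-34.9 dB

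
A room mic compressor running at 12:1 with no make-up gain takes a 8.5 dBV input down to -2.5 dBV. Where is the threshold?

-3.5 dBV

Let T be the threshold. Output overshoot = (input overshoot)/R, so -2.5 − T = (8.5 − T)/12.
12·(-2.5 − T) = 8.5 − T → 11·T = -30 − 8.5 = -38.5.
T = -38.5/11 = -3.5 dBV.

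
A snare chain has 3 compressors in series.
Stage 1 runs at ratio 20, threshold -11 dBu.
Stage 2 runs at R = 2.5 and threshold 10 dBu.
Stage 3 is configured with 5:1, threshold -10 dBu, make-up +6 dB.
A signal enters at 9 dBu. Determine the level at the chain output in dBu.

Stage 1: 20 dB above -11 dBu, reduced 20:1 to 1 dB above → -10 dBu.
Stage 2: below threshold (-10 ≤ 10); passes unchanged; output -10 dBu.
Stage 3: -10 dBu is at or below the -10 dBu threshold — no compression; make-up brings it to -4 dBu.

-4 dBu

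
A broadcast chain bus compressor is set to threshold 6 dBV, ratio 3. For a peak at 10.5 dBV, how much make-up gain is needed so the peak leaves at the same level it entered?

The peak compresses to 6 + 4.5/3 = 7.5 dBV.
To reach 10.5 dBV requires 10.5 − 7.5 = 3 dB of make-up.

3 dB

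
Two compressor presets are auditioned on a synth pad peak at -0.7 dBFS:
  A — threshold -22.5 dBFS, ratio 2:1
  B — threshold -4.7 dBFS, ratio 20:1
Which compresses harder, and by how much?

A: GR = 21.8 − 21.8/2 = 10.9 dB.
B: GR = 4 − 4/20 = 3.8 dB.
A reduces 7.1 dB more.

A, by 7.1 dB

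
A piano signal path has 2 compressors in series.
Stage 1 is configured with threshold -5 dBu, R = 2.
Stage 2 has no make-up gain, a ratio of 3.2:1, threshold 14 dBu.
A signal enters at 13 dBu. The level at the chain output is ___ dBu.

Stage 1: overshoot 18 dB → 18/2 = 9 dB → 4 dBu.
Stage 2: 4 dBu is at or below the 14 dBu threshold — no compression; output 4 dBu.

4 dBu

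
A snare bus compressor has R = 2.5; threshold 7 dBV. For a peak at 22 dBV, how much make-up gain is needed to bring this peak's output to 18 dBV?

5 dB

The peak compresses to 7 + 15/2.5 = 13 dBV.
To reach 18 dBV requires 18 − 13 = 5 dB of make-up.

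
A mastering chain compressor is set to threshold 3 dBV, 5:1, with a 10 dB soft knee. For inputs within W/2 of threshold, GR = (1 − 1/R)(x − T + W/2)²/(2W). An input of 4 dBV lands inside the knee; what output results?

2.56 dBV

x − T + W/2 = 4 − 3 + 5 = 6.
GR = (1 − 1/5) × 6² / 20 = 0.8 × 36 / 20 = 1.44 dB.
Output = 4 − 1.44 = 2.56 dBV.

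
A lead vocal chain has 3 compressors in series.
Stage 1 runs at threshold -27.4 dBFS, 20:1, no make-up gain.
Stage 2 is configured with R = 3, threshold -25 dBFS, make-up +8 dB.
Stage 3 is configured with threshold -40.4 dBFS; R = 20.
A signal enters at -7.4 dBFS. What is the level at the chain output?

-39.3 dBFS

Stage 1: 20 dB above -27.4 dBFS, reduced 20:1 to 1 dB above → -26.4 dBFS.
Stage 2: -26.4 dBFS ≤ -25 dBFS, so stage 2 doesn't engage; make-up brings it to -18.4 dBFS.
Stage 3: -18.4 dBFS is 22 dB over -40.4 dBFS; at 20:1 that becomes 1.1 dB over, giving -39.3 dBFS.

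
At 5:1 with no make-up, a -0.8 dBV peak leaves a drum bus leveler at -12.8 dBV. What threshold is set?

-15.8 dBV

Input is 15 dB above T (since output overshoot × R = input overshoot: (-12.8 − T)·5 = -0.8 − T gives T = -15.8 dBV).
Check: -15.8 + (-0.8 − (-15.8))/5 = -15.8 + 3 = -12.8 dBV. ✓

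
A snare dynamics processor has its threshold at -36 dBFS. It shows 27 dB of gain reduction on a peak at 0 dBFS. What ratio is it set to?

4:1

Input overshoot = 0 − (-36) = 36 dB.
Output overshoot = 36 − 27 = 9 dB.
Ratio = input overshoot / output overshoot = 36 / 9 = 4.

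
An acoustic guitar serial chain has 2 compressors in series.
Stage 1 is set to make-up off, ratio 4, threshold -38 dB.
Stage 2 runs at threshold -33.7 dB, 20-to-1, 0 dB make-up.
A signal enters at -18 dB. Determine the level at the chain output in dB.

-33.665 dB

Stage 1: -18 dB is 20 dB over -38 dB; at 4:1 that becomes 5 dB over, giving -33 dB.
Stage 2: -33 dB is 0.7 dB over -33.7 dB; at 20:1 that becomes 0.035 dB over, giving -33.665 dB.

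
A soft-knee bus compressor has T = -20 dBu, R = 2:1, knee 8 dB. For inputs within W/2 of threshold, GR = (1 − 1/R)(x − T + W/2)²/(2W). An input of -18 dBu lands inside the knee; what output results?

x − T + W/2 = -18 − (-20) + 4 = 6.
GR = (1 − 1/2) × 6² / 16 = 0.5 × 36 / 16 = 1.125 dB.
Output = -18 − 1.125 = -19.125 dBu.

-19.125 dBu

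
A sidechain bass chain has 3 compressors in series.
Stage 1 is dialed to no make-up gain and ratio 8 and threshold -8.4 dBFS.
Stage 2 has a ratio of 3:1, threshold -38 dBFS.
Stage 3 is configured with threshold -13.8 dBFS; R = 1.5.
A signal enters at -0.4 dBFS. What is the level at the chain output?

-27.8 dBFS

Stage 1: overshoot 8 dB → 8/8 = 1 dB → -7.4 dBFS.
Stage 2: -7.4 dBFS is 30.6 dB over -38 dBFS; at 3:1 that becomes 10.2 dB over, giving -27.8 dBFS.
Stage 3: -27.8 dBFS ≤ -13.8 dBFS, so stage 3 doesn't engage; output -27.8 dBFS.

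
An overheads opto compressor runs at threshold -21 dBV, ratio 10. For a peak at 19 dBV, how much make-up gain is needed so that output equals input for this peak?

36 dB

The peak compresses to -21 + 40/10 = -17 dBV.
To reach 19 dBV requires 19 − (-17) = 36 dB of make-up.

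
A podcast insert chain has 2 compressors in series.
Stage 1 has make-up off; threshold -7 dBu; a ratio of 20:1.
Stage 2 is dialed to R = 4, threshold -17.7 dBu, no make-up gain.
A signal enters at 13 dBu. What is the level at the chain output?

-14.775 dBu

Stage 1: overshoot 20 dB → 20/20 = 1 dB → -6 dBu.
Stage 2: 11.7 dB above -17.7 dBu, reduced 4:1 to 2.925 dB above → -14.775 dBu.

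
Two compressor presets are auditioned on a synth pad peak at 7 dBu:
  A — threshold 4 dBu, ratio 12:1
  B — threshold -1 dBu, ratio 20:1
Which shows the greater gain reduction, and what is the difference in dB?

B, by 4.85 dB

A: 3 dB over, compressed to 0.25 dB over, so 2.75 dB of GR.
B: 8 dB over, compressed to 0.4 dB over, so 7.6 dB of GR.
B applies 4.85 dB more gain reduction.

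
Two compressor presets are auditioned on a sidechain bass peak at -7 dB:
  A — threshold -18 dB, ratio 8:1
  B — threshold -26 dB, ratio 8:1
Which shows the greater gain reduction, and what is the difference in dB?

B, by 7 dB

A: GR = 11 − 11/8 = 9.625 dB.
B: GR = 19 − 19/8 = 16.625 dB.
B reduces 7 dB more.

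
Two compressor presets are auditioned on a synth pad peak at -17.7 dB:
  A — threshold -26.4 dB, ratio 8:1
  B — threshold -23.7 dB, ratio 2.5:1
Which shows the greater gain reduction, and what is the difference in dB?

A: GR = 8.7 − 8.7/8 = 7.6125 dB.
B: GR = 6 − 6/2.5 = 3.6 dB.
Difference: 4.0125 dB in favour of A.

A, by 4.0125 dB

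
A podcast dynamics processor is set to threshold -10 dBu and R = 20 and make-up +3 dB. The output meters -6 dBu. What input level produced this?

10 dBu

Before make-up, the level was -6 − 3 = -9 dBu.
That's 1 dB above the -10 dBu threshold.
Input overshoot = R × output overshoot = 20 dB → input = -10 + 20 = 10 dBu.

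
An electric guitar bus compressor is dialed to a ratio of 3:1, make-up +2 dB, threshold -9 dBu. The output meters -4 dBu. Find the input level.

Before make-up, the level was -4 − 2 = -6 dBu.
The compressed level sits -6 − (-9) = 3 dB over threshold.
Before 3:1 compression the overshoot was 3 × 3 = 9 dB, so input = -9 + 9 = 0 dBu.

0 dBu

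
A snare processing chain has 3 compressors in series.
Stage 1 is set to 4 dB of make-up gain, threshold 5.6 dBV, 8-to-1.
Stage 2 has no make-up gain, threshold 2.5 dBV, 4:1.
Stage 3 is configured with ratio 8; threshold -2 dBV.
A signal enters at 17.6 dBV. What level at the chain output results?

Stage 1: overshoot 12 dB → 12/8 = 1.5 dB → 7.1 dBV; +4 dB make-up → 11.1 dBV.
Stage 2: 8.6 dB above 2.5 dBV, reduced 4:1 to 2.15 dB above → 4.65 dBV.
Stage 3: overshoot 6.65 dB → 6.65/8 = 0.83125 dB → -1.16875 dBV.

-1.16875 dBV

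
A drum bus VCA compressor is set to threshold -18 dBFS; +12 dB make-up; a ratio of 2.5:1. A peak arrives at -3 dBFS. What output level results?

0 dBFS

-3 dBFS sits 15 dB over threshold.
At 2.5:1 the overshoot is divided by 2.5, leaving 6 dB above threshold.
Output = -18 + 6 = -12 dBFS; make-up adds 12 dB, giving 0 dBFS.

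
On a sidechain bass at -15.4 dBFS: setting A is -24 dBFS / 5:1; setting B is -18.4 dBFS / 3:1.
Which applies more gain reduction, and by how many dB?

A, by 4.88 dB

A: 8.6 dB over, compressed to 1.72 dB over, so 6.88 dB of GR.
B: 3 dB over, compressed to 1 dB over, so 2 dB of GR.
Difference: 4.88 dB in favour of A.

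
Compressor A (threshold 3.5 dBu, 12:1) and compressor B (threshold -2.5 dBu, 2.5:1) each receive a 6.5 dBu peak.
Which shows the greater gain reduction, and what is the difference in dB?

A: 3 dB over, compressed to 0.25 dB over, so 2.75 dB of GR.
B: 9 dB over, compressed to 3.6 dB over, so 5.4 dB of GR.
B applies 2.65 dB more gain reduction.

B, by 2.65 dB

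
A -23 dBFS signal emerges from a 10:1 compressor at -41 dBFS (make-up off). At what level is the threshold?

Gain reduction = -23 − (-41) = 18 dB; output overshoot = GR / (R − 1) = 18 / 9 = 2 dB.
Threshold = output − output overshoot = -41 − 2 = -43 dBFS.

-43 dBFS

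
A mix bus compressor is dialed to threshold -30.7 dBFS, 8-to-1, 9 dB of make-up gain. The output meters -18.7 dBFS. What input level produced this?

-6.7 dBFS

Before make-up, the level was -18.7 − 9 = -27.7 dBFS.
The compressed level sits -27.7 − (-30.7) = 3 dB over threshold.
Undo the ratio: input overshoot = 3 × 8 = 24 dB, giving input = -6.7 dBFS.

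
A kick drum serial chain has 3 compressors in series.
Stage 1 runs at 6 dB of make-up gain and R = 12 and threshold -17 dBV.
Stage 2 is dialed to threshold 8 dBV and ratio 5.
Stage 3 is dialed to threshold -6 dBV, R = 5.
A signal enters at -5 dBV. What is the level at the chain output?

Stage 1: overshoot 12 dB → 12/12 = 1 dB → -16 dBV; +6 dB make-up → -10 dBV.
Stage 2: below threshold (-10 ≤ 8); passes unchanged; output -10 dBV.
Stage 3: below threshold (-10 ≤ -6); passes unchanged; output -10 dBV.

-10 dBV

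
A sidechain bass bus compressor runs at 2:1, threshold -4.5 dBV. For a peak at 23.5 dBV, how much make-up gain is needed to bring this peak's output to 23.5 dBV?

The peak compresses to -4.5 + 28/2 = 9.5 dBV.
To reach 23.5 dBV requires 23.5 − 9.5 = 14 dB of make-up.

14 dB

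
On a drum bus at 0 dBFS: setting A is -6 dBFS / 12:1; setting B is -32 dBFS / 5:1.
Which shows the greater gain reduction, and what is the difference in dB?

B, by 20.1 dB

A: GR = 6 − 6/12 = 5.5 dB.
B: GR = 32 − 32/5 = 25.6 dB.
Difference: 20.1 dB in favour of B.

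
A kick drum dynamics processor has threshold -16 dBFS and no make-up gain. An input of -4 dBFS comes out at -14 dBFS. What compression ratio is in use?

6:1

Input overshoot = -4 − (-16) = 12 dB; output overshoot = -14 − (-16) = 2 dB.
Ratio = 12 / 2 = 6.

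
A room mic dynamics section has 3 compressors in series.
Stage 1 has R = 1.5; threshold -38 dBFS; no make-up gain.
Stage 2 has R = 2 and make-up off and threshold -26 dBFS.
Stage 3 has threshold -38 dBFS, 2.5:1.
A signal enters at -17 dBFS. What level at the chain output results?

Stage 1: 21 dB above -38 dBFS, reduced 1.5:1 to 14 dB above → -24 dBFS.
Stage 2: -24 dBFS is 2 dB over -26 dBFS; at 2:1 that becomes 1 dB over, giving -25 dBFS.
Stage 3: overshoot 13 dB → 13/2.5 = 5.2 dB → -32.8 dBFS.

-32.8 dBFS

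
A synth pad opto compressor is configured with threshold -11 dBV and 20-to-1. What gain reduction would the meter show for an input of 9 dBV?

19 dB

Overshoot = 9 − (-11) = 20 dB.
At 20:1, output sits 20/20 = 1 dB above threshold.
Gain reduction = 20 − 1 = 19 dB.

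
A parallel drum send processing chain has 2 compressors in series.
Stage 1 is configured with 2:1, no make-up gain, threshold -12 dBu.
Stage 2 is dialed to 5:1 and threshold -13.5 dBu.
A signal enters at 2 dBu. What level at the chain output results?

-11.8 dBu

Stage 1: overshoot 14 dB → 14/2 = 7 dB → -5 dBu.
Stage 2: -5 dBu is 8.5 dB over -13.5 dBu; at 5:1 that becomes 1.7 dB over, giving -11.8 dBu.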